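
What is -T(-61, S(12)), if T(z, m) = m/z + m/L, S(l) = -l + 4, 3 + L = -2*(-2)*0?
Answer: -512/183 ≈ -2.7978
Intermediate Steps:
L = -3 (L = -3 - 2*(-2)*0 = -3 + 4*0 = -3 + 0 = -3)
S(l) = 4 - l
T(z, m) = -m/3 + m/z (T(z, m) = m/z + m/(-3) = m/z + m*(-⅓) = m/z - m/3 = -m/3 + m/z)
-T(-61, S(12)) = -(-(4 - 1*12)/3 + (4 - 1*12)/(-61)) = -(-(4 - 12)/3 + (4 - 12)*(-1/61)) = -(-⅓*(-8) - 8*(-1/61)) = -(8/3 + 8/61) = -1*512/183 = -512/183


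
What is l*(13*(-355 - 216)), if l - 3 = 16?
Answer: -141037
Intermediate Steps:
l = 19 (l = 3 + 16 = 19)
l*(13*(-355 - 216)) = 19*(13*(-355 - 216)) = 19*(13*(-571)) = 19*(-7423) = -141037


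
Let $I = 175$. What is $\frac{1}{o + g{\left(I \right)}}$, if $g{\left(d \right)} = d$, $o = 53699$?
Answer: $\frac{1}{53874} \approx 1.8562 \cdot 10^{-5}$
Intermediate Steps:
$\frac{1}{o + g{\left(I \right)}} = \frac{1}{53699 + 175} = \frac{1}{53874}$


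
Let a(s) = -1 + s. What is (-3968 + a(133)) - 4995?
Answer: -8831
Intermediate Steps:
(-3968 + a(133)) - 4995 = (-3968 + (-1 + 133)) - 4995 = (-3968 + 132) - 4995 = -3836 - 4995 = -8831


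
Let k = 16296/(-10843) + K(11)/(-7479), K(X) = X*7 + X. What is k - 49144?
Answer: -569349362248/11584971 ≈ -49146.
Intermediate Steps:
K(X) = 8*X (K(X) = 7*X + X = 8*X)
k = -17547424/11584971 (k = 16296/(-10843) + (8*11)/(-7479) = 16296*(-1/10843) + 88*(-1/7479) = -2328/1549 - 88/7479 = -17547424/11584971 ≈ -1.5147)
k - 49144 = -17547424/11584971 - 49144 = -569349362248/11584971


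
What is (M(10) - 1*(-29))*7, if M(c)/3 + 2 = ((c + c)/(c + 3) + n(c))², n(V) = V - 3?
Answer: 285950/169 ≈ 1692.0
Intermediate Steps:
n(V) = -3 + V
M(c) = -6 + 3*(-3 + c + 2*c/(3 + c))² (M(c) = -6 + 3*((c + c)/(c + 3) + (-3 + c))² = -6 + 3*((2*c)/(3 + c) + (-3 + c))² = -6 + 3*(2*c/(3 + c) + (-3 + c))² = -6 + 3*(-3 + c + 2*c/(3 + c))²)
(M(10) - 1*(-29))*7 = ((-6 + 3*(-9 + 10² + 2*10)²/(3 + 10)²) - 1*(-29))*7 = ((-6 + 3*(-9 + 100 + 20)²/13²) + 29)*7 = ((-6 + 3*(1/169)*111²) + 29)*7 = ((-6 + 3*(1/169)*12321) + 29)*7 = ((-6 + 36963/169) + 29)*7 = (35949/169 + 29)*7 = (40850/169)*7 = 285950/169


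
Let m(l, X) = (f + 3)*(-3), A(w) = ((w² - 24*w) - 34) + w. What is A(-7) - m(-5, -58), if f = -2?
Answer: 179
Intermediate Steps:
A(w) = -34 + w² - 23*w (A(w) = (-34 + w² - 24*w) + w = -34 + w² - 23*w)
m(l, X) = -3 (m(l, X) = (-2 + 3)*(-3) = 1*(-3) = -3)
A(-7) - m(-5, -58) = (-34 + (-7)² - 23*(-7)) - 1*(-3) = (-34 + 49 + 161) + 3 = 176 + 3 = 179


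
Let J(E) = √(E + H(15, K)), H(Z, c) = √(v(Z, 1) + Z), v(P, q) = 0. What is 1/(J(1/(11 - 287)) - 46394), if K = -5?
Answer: -1/(46394 - √(-1/276 + √15)) ≈ -2.1555e-5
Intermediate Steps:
H(Z, c) = √Z (H(Z, c) = √(0 + Z) = √Z)
J(E) = √(E + √15)
1/(J(1/(11 - 287)) - 46394) = 1/(√(1/(11 - 287) + √15) - 46394) = 1/(√(1/(-276) + √15) - 46394) = 1/(√(-1/276 + √15) - 46394) = 1/(-46394 + √(-1/276 + √15))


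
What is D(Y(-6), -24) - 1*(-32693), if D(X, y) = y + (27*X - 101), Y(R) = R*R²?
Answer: 26736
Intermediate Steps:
Y(R) = R³
D(X, y) = -101 + y + 27*X (D(X, y) = y + (-101 + 27*X) = -101 + y + 27*X)
D(Y(-6), -24) - 1*(-32693) = (-101 - 24 + 27*(-6)³) - 1*(-32693) = (-101 - 24 + 27*(-216)) + 32693 = (-101 - 24 - 5832) + 32693 = -5957 + 32693 = 26736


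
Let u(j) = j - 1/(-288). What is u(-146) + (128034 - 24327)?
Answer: 29825569/288 ≈ 1.0356e+5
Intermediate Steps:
u(j) = 1/288 + j (u(j) = j - 1*(-1/288) = j + 1/288 = 1/288 + j)
u(-146) + (128034 - 24327) = (1/288 - 146) + (128034 - 24327) = -42047/288 + 103707 = 29825569/288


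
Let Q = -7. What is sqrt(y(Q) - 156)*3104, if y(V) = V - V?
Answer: 6208*I*sqrt(39) ≈ 38769.0*I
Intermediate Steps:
y(V) = 0
sqrt(y(Q) - 156)*3104 = sqrt(0 - 156)*3104 = sqrt(-156)*3104 = (2*I*sqrt(39))*3104 = 6208*I*sqrt(39)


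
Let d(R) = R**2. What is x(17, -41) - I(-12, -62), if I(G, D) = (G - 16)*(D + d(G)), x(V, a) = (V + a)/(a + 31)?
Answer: 11492/5 ≈ 2298.4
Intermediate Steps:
x(V, a) = (V + a)/(31 + a)
I(G, D) = (-16 + G)*(D + G**2) (I(G, D) = (G - 16)*(D + G**2) = (-16 + G)*(D + G**2))
x(17, -41) - I(-12, -62) = (17 - 41)/(31 - 41) - ((-12)**3 - 16*(-62) - 16*(-12)**2 - 62*(-12)) = -24/(-10) - (-1728 + 992 - 16*144 + 744) = -1/10*(-24) - (-1728 + 992 - 2304 + 744) = 12/5 - 1*(-2296) = 12/5 + 2296 = 11492/5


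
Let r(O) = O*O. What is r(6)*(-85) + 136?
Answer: -2924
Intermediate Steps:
r(O) = O²
r(6)*(-85) + 136 = 6²*(-85) + 136 = 36*(-85) + 136 = -3060 + 136 = -2924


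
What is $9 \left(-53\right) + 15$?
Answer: $-462$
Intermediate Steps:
$9 \left(-53\right) + 15 = -477 + 15 = -462$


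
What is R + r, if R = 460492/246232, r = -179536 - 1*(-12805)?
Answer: -10263511775/61558 ≈ -1.6673e+5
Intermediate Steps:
r = -166731 (r = -179536 + 12805 = -166731)
R = 115123/61558 (R = 460492*(1/246232) = 115123/61558 ≈ 1.8702)
R + r = 115123/61558 - 166731 = -10263511775/61558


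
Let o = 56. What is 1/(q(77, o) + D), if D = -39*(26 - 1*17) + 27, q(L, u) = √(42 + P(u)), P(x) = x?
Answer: -162/52439 - 7*√2/104878 ≈ -0.0031837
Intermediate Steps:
q(L, u) = √(42 + u)
D = -324 (D = -39*(26 - 17) + 27 = -39*9 + 27 = -351 + 27 = -324)
1/(q(77, o) + D) = 1/(√(42 + 56) - 324) = 1/(√98 - 324) = 1/(7*√2 - 324) = 1/(-324 + 7*√2)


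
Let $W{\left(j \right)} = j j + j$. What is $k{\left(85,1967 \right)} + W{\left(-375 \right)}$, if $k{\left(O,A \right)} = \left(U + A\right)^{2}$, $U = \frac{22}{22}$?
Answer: $4013274$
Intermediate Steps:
$U = 1$ ($U = 22 \cdot \frac{1}{22} = 1$)
$W{\left(j \right)} = j + j^{2}$ ($W{\left(j \right)} = j^{2} + j = j + j^{2}$)
$k{\left(O,A \right)} = \left(1 + A\right)^{2}$
$k{\left(85,1967 \right)} + W{\left(-375 \right)} = \left(1 + 1967\right)^{2} - 375 \left(1 - 375\right) = 1968^{2} - -140250 = 3873024 + 140250 = 4013274$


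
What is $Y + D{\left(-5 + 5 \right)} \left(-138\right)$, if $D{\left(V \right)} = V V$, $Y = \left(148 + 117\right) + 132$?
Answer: $397$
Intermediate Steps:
$Y = 397$ ($Y = 265 + 132 = 397$)
$D{\left(V \right)} = V^{2}$
$Y + D{\left(-5 + 5 \right)} \left(-138\right) = 397 + \left(-5 + 5\right)^{2} \left(-138\right) = 397 + 0^{2} \left(-138\right) = 397 + 0 \left(-138\right) = 397 + 0 = 397$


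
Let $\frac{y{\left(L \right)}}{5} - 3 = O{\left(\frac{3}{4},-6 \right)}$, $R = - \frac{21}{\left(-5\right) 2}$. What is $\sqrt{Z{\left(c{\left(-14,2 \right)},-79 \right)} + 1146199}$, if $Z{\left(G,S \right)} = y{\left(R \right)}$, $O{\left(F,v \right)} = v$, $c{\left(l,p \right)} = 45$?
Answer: $2 \sqrt{286546} \approx 1070.6$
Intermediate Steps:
$R = \frac{21}{10}$ ($R = - \frac{21}{-10} = \left(-21\right) \left(- \frac{1}{10}\right) = \frac{21}{10} \approx 2.1$)
$y{\left(L \right)} = -15$ ($y{\left(L \right)} = 15 + 5 \left(-6\right) = 15 - 30 = -15$)
$Z{\left(G,S \right)} = -15$
$\sqrt{Z{\left(c{\left(-14,2 \right)},-79 \right)} + 1146199} = \sqrt{-15 + 1146199} = \sqrt{1146184} = 2 \sqrt{286546}$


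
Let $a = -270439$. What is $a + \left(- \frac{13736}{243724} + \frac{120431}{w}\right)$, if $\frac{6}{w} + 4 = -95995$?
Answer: $- \frac{704537731807597}{365586} \approx -1.9271 \cdot 10^{9}$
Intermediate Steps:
$w = - \frac{6}{95999}$ ($w = \frac{6}{-4 - 95995} = \frac{6}{-95999} = 6 \left(- \frac{1}{95999}\right) = - \frac{6}{95999} \approx -6.2501 \cdot 10^{-5}$)
$a + \left(- \frac{13736}{243724} + \frac{120431}{w}\right) = -270439 + \left(- \frac{13736}{243724} + \frac{120431}{- \frac{6}{95999}}\right) = -270439 + \left(\left(-13736\right) \frac{1}{243724} + 120431 \left(- \frac{95999}{6}\right)\right) = -270439 - \frac{704438863095343}{365586} = - \frac{704537731807597}{365586}$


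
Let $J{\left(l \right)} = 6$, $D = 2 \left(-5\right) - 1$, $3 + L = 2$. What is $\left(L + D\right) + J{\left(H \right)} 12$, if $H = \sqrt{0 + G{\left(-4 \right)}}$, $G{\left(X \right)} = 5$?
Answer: $60$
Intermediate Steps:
$L = -1$ ($L = -3 + 2 = -1$)
$H = \sqrt{5}$ ($H = \sqrt{0 + 5} = \sqrt{5} \approx 2.2361$)
$D = -11$ ($D = -10 - 1 = -11$)
$\left(L + D\right) + J{\left(H \right)} 12 = \left(-1 - 11\right) + 6 \cdot 12 = -12 + 72 = 60$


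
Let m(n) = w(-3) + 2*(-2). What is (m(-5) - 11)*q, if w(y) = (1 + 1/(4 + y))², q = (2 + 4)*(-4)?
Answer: 264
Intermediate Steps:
q = -24 (q = 6*(-4) = -24)
m(n) = 0 (m(n) = (5 - 3)²/(4 - 3)² + 2*(-2) = 2²/1² - 4 = 1*4 - 4 = 4 - 4 = 0)
(m(-5) - 11)*q = (0 - 11)*(-24) = -11*(-24) = 264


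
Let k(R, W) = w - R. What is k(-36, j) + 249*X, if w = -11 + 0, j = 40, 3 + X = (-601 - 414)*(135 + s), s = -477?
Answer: 86434648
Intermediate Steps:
X = 347127 (X = -3 + (-601 - 414)*(135 - 477) = -3 - 1015*(-342) = -3 + 347130 = 347127)
w = -11
k(R, W) = -11 - R
k(-36, j) + 249*X = (-11 - 1*(-36)) + 249*347127 = (-11 + 36) + 86434623 = 25 + 86434623 = 86434648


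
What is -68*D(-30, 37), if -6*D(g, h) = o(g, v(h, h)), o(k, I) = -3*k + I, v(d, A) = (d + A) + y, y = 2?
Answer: 5644/3 ≈ 1881.3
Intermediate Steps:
v(d, A) = 2 + A + d (v(d, A) = (d + A) + 2 = (A + d) + 2 = 2 + A + d)
o(k, I) = I - 3*k
D(g, h) = -1/3 + g/2 - h/3 (D(g, h) = -((2 + h + h) - 3*g)/6 = -((2 + 2*h) - 3*g)/6 = -(2 - 3*g + 2*h)/6 = -1/3 + g/2 - h/3)
-68*D(-30, 37) = -68*(-1/3 + (1/2)*(-30) - 1/3*37) = -68*(-1/3 - 15 - 37/3) = -68*(-83/3) = 5644/3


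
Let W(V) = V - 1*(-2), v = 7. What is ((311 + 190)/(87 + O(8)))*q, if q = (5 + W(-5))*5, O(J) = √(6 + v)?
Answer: 217935/3778 - 2505*√13/3778 ≈ 55.295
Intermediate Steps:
W(V) = 2 + V (W(V) = V + 2 = 2 + V)
O(J) = √13 (O(J) = √(6 + 7) = √13)
q = 10 (q = (5 + (2 - 5))*5 = (5 - 3)*5 = 2*5 = 10)
((311 + 190)/(87 + O(8)))*q = ((311 + 190)/(87 + √13))*10 = (501/(87 + √13))*10 = 5010/(87 + √13)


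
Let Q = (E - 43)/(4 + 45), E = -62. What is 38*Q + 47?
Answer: -241/7 ≈ -34.429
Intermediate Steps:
Q = -15/7 (Q = (-62 - 43)/(4 + 45) = -105/49 = -105*1/49 = -15/7 ≈ -2.1429)
38*Q + 47 = 38*(-15/7) + 47 = -570/7 + 47 = -241/7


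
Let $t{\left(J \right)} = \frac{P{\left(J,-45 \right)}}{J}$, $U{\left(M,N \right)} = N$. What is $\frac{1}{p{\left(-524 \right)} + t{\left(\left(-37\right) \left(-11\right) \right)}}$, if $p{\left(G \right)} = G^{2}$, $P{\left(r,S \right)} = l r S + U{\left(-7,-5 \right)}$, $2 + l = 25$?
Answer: $\frac{407}{111331182} \approx 3.6558 \cdot 10^{-6}$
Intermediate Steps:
$l = 23$ ($l = -2 + 25 = 23$)
$P{\left(r,S \right)} = -5 + 23 S r$ ($P{\left(r,S \right)} = 23 r S - 5 = 23 S r - 5 = -5 + 23 S r$)
$t{\left(J \right)} = \frac{-5 - 1035 J}{J}$ ($t{\left(J \right)} = \frac{-5 + 23 \left(-45\right) J}{J} = \frac{-5 - 1035 J}{J}$)
$\frac{1}{p{\left(-524 \right)} + t{\left(\left(-37\right) \left(-11\right) \right)}} = \frac{1}{\left(-524\right)^{2} - \left(1035 + \frac{5}{\left(-37\right) \left(-11\right)}\right)} = \frac{1}{274576 - \left(1035 + \frac{5}{407}\right)} = \frac{1}{274576 - \frac{421250}{407}} = \frac{1}{\frac{111331182}{407}} = \frac{407}{111331182}$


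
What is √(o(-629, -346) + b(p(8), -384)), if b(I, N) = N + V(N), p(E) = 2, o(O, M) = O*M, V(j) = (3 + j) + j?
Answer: √216485 ≈ 465.28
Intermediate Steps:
V(j) = 3 + 2*j
o(O, M) = M*O
b(I, N) = 3 + 3*N (b(I, N) = N + (3 + 2*N) = 3 + 3*N)
√(o(-629, -346) + b(p(8), -384)) = √(-346*(-629) + (3 + 3*(-384))) = √(217634 + (3 - 1152)) = √(217634 - 1149) = √216485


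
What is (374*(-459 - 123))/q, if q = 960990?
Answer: -36278/160165 ≈ -0.22650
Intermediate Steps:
(374*(-459 - 123))/q = (374*(-459 - 123))/960990 = (374*(-582))*(1/960990) = -217668*1/960990 = -36278/160165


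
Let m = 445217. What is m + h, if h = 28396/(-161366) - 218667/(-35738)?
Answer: 1283777672776155/2883449054 ≈ 4.4522e+5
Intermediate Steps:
h = 17135301437/2883449054 (h = 28396*(-1/161366) - 218667*(-1/35738) = -14198/80683 + 218667/35738 = 17135301437/2883449054 ≈ 5.9426)
m + h = 445217 + 17135301437/2883449054 = 1283777672776155/2883449054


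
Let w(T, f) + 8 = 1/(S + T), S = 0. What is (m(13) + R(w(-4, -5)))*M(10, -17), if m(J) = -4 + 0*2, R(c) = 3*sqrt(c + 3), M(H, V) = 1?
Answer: -4 + 3*I*sqrt(21)/2 ≈ -4.0 + 6.8739*I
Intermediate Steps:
w(T, f) = -8 + 1/T (w(T, f) = -8 + 1/(0 + T) = -8 + 1/T)
R(c) = 3*sqrt(3 + c)
m(J) = -4 (m(J) = -4 + 0 = -4)
(m(13) + R(w(-4, -5)))*M(10, -17) = (-4 + 3*sqrt(3 + (-8 + 1/(-4))))*1 = (-4 + 3*sqrt(3 + (-8 - 1/4)))*1 = (-4 + 3*sqrt(3 - 33/4))*1 = (-4 + 3*sqrt(-21/4))*1 = (-4 + 3*(I*sqrt(21)/2))*1 = (-4 + 3*I*sqrt(21)/2)*1 = -4 + 3*I*sqrt(21)/2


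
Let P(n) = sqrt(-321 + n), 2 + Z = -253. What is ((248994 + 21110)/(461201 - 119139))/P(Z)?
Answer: -33763*I/1026186 ≈ -0.032901*I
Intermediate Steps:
Z = -255 (Z = -2 - 253 = -255)
((248994 + 21110)/(461201 - 119139))/P(Z) = ((248994 + 21110)/(461201 - 119139))/(sqrt(-321 - 255)) = (270104/342062)/(sqrt(-576)) = (270104*(1/342062))/((24*I)) = 135052*(-I/24)/171031 = -33763*I/1026186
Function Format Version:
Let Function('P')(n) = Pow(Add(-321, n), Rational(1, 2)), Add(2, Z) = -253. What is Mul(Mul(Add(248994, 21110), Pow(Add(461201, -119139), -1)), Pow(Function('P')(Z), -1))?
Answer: Mul(Rational(-33763, 1026186), I) ≈ Mul(-0.032901, I)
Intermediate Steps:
Z = -255 (Z = Add(-2, -253) = -255)
Mul(Mul(Add(248994, 21110), Pow(Add(461201, -119139), -1)), Pow(Function('P')(Z), -1)) = Mul(Mul(Add(248994, 21110), Pow(Add(461201, -119139), -1)), Pow(Pow(Add(-321, -255), Rational(1, 2)), -1)) = Mul(Mul(270104, Pow(342062, -1)), Pow(Pow(-576, Rational(1, 2)), -1)) = Mul(Mul(270104, Rational(1, 342062)), Pow(Mul(24, I), -1)) = Mul(Rational(135052, 171031), Mul(Rational(-1, 24), I)) = Mul(Rational(-33763, 1026186), I)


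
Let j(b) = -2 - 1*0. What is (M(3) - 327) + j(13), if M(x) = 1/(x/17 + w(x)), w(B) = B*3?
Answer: -51307/156 ≈ -328.89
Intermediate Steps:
w(B) = 3*B
j(b) = -2 (j(b) = -2 + 0 = -2)
M(x) = 17/(52*x) (M(x) = 1/(x/17 + 3*x) = 1/(52*x/17) = 17/(52*x))
(M(3) - 327) + j(13) = ((17/52)/3 - 327) - 2 = ((17/52)*(⅓) - 327) - 2 = (17/156 - 327) - 2 = -50995/156 - 2 = -51307/156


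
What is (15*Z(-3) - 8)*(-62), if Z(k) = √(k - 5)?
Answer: 496 - 1860*I*√2 ≈ 496.0 - 2630.4*I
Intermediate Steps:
Z(k) = √(-5 + k)
(15*Z(-3) - 8)*(-62) = (15*√(-5 - 3) - 8)*(-62) = (15*√(-8) - 8)*(-62) = (15*(2*I*√2) - 8)*(-62) = (30*I*√2 - 8)*(-62) = (-8 + 30*I*√2)*(-62) = 496 - 1860*I*√2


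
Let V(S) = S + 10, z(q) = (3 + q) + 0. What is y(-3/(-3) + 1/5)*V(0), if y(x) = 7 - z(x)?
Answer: 28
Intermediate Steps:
z(q) = 3 + q
V(S) = 10 + S
y(x) = 4 - x (y(x) = 7 - (3 + x) = 7 + (-3 - x) = 4 - x)
y(-3/(-3) + 1/5)*V(0) = (4 - (-3/(-3) + 1/5))*(10 + 0) = (4 - (-3*(-⅓) + 1*(⅕)))*10 = (4 - (1 + ⅕))*10 = (4 - 1*6/5)*10 = (4 - 6/5)*10 = (14/5)*10 = 28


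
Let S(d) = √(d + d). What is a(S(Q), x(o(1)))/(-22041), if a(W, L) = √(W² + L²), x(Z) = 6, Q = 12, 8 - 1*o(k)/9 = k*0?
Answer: -2*√15/22041 ≈ -0.00035143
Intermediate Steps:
o(k) = 72 (o(k) = 72 - 9*k*0 = 72 - 9*0 = 72 + 0 = 72)
S(d) = √2*√d (S(d) = √(2*d) = √2*√d)
a(W, L) = √(L² + W²)
a(S(Q), x(o(1)))/(-22041) = √(6² + (√2*√12)²)/(-22041) = √(36 + (√2*(2*√3))²)*(-1/22041) = √(36 + (2*√6)²)*(-1/22041) = √(36 + 24)*(-1/22041) = √60*(-1/22041) = (2*√15)*(-1/22041) = -2*√15/22041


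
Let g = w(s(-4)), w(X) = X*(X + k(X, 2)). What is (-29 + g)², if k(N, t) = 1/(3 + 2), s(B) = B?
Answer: 4761/25 ≈ 190.44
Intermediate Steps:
k(N, t) = ⅕ (k(N, t) = 1/5 = ⅕)
w(X) = X*(⅕ + X) (w(X) = X*(X + ⅕) = X*(⅕ + X))
g = 76/5 (g = -4*(⅕ - 4) = -4*(-19/5) = 76/5 ≈ 15.200)
(-29 + g)² = (-29 + 76/5)² = (-69/5)² = 4761/25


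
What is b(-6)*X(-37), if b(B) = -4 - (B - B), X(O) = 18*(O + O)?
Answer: 5328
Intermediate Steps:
X(O) = 36*O (X(O) = 18*(2*O) = 36*O)
b(B) = -4 (b(B) = -4 - 1*0 = -4 + 0 = -4)
b(-6)*X(-37) = -144*(-37) = -4*(-1332) = 5328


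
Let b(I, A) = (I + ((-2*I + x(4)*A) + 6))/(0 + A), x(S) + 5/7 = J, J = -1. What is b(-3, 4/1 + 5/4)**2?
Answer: 0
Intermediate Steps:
x(S) = -12/7 (x(S) = -5/7 - 1 = -12/7)
b(I, A) = (6 - I - 12*A/7)/A (b(I, A) = (I + ((-2*I - 12*A/7) + 6))/(0 + A) = (I + (6 - 2*I - 12*A/7))/A = (6 - I - 12*A/7)/A)
b(-3, 4/1 + 5/4)**2 = ((6 - 1*(-3) - 12*(4/1 + 5/4)/7)/(4/1 + 5/4))**2 = ((6 + 3 - 12*(4*1 + 5*(1/4))/7)/(4*1 + 5*(1/4)))**2 = ((6 + 3 - 12*(4 + 5/4)/7)/(4 + 5/4))**2 = ((6 + 3 - 12/7*21/4)/(21/4))**2 = (4*(6 + 3 - 9)/21)**2 = ((4/21)*0)**2 = 0**2 = 0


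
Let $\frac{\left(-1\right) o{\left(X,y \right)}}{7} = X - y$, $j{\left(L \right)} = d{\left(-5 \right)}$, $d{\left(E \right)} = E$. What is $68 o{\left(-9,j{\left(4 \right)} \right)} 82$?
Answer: $156128$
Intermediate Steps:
$j{\left(L \right)} = -5$
$o{\left(X,y \right)} = - 7 X + 7 y$ ($o{\left(X,y \right)} = - 7 \left(X - y\right) = - 7 X + 7 y$)
$68 o{\left(-9,j{\left(4 \right)} \right)} 82 = 68 \left(\left(-7\right) \left(-9\right) + 7 \left(-5\right)\right) 82 = 68 \left(63 - 35\right) 82 = 68 \cdot 28 \cdot 82 = 1904 \cdot 82 = 156128$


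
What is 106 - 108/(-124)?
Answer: 3313/31 ≈ 106.87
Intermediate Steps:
106 - 108/(-124) = 106 - 108*(-1/124) = 106 + 27/31 = 3313/31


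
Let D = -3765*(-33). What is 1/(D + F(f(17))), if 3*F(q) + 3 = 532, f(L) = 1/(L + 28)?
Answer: 3/373264 ≈ 8.0372e-6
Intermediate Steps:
f(L) = 1/(28 + L)
F(q) = 529/3 (F(q) = -1 + (1/3)*532 = -1 + 532/3 = 529/3)
D = 124245
1/(D + F(f(17))) = 1/(124245 + 529/3) = 1/(373264/3) = 3/373264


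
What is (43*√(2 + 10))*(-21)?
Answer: -1806*√3 ≈ -3128.1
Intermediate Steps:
(43*√(2 + 10))*(-21) = (43*√12)*(-21) = (43*(2*√3))*(-21) = (86*√3)*(-21) = -1806*√3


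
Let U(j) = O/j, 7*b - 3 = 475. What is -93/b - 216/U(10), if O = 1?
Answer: -1033131/478 ≈ -2161.4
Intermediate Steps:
b = 478/7 (b = 3/7 + (⅐)*475 = 3/7 + 475/7 = 478/7 ≈ 68.286)
U(j) = 1/j
-93/b - 216/U(10) = -93/478/7 - 216/(1/10) = -93*7/478 - 216/⅒ = -651/478 - 216*10 = -651/478 - 2160 = -1033131/478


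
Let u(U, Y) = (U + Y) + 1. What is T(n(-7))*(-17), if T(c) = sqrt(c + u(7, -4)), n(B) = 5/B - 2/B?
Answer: -85*sqrt(7)/7 ≈ -32.127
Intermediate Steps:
n(B) = 3/B
u(U, Y) = 1 + U + Y
T(c) = sqrt(4 + c) (T(c) = sqrt(c + (1 + 7 - 4)) = sqrt(c + 4) = sqrt(4 + c))
T(n(-7))*(-17) = sqrt(4 + 3/(-7))*(-17) = sqrt(4 + 3*(-1/7))*(-17) = sqrt(4 - 3/7)*(-17) = sqrt(25/7)*(-17) = (5*sqrt(7)/7)*(-17) = -85*sqrt(7)/7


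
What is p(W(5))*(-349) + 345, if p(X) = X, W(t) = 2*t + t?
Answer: -4890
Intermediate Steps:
W(t) = 3*t
p(W(5))*(-349) + 345 = (3*5)*(-349) + 345 = 15*(-349) + 345 = -5235 + 345 = -4890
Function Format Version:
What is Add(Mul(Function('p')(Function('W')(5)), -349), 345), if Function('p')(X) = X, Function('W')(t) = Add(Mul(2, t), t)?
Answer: -4890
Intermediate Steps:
Function('W')(t) = Mul(3, t)
Add(Mul(Function('p')(Function('W')(5)), -349), 345) = Add(Mul(Mul(3, 5), -349), 345) = Add(Mul(15, -349), 345) = Add(-5235, 345) = -4890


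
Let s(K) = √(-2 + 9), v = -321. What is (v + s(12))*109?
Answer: -34989 + 109*√7 ≈ -34701.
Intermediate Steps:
s(K) = √7
(v + s(12))*109 = (-321 + √7)*109 = -34989 + 109*√7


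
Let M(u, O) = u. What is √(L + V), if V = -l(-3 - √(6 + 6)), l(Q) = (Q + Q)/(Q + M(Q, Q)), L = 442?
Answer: 21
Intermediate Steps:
l(Q) = 1 (l(Q) = (Q + Q)/(Q + Q) = (2*Q)/((2*Q)) = (2*Q)*(1/(2*Q)) = 1)
V = -1 (V = -1*1 = -1)
√(L + V) = √(442 - 1) = √441 = 21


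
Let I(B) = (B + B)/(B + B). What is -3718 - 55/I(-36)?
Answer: -3773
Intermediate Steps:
I(B) = 1 (I(B) = (2*B)/((2*B)) = (2*B)*(1/(2*B)) = 1)
-3718 - 55/I(-36) = -3718 - 55/1 = -3718 - 55 = -3773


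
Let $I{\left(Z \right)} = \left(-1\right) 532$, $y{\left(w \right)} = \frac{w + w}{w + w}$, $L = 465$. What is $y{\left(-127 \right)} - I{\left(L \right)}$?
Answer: $533$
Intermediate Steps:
$y{\left(w \right)} = 1$ ($y{\left(w \right)} = \frac{2 w}{2 w} = 2 w \frac{1}{2 w} = 1$)
$I{\left(Z \right)} = -532$
$y{\left(-127 \right)} - I{\left(L \right)} = 1 - -532 = 1 + 532 = 533$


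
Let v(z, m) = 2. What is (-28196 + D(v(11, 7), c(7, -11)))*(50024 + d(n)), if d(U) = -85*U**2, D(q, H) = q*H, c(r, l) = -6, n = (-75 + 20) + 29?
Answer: 209754688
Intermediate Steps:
n = -26 (n = -55 + 29 = -26)
D(q, H) = H*q
(-28196 + D(v(11, 7), c(7, -11)))*(50024 + d(n)) = (-28196 - 6*2)*(50024 - 85*(-26)**2) = (-28196 - 12)*(50024 - 85*676) = -28208*(50024 - 57460) = -28208*(-7436) = 209754688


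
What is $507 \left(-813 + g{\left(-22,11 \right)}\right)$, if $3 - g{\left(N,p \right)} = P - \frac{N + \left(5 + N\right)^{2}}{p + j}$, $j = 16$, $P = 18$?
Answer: $- \frac{1244347}{3} \approx -4.1478 \cdot 10^{5}$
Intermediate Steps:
$g{\left(N,p \right)} = -15 + \frac{N + \left(5 + N\right)^{2}}{16 + p}$ ($g{\left(N,p \right)} = 3 - \left(18 - \frac{N + \left(5 + N\right)^{2}}{p + 16}\right) = 3 - \left(18 - \frac{N + \left(5 + N\right)^{2}}{16 + p}\right) = 3 + \left(-18 + \frac{N + \left(5 + N\right)^{2}}{16 + p}\right) = -15 + \frac{N + \left(5 + N\right)^{2}}{16 + p}$)
$507 \left(-813 + g{\left(-22,11 \right)}\right) = 507 \left(-813 + \frac{-240 - 22 + \left(5 - 22\right)^{2} - 165}{16 + 11}\right) = 507 \left(-813 + \frac{-240 - 22 + \left(-17\right)^{2} - 165}{27}\right) = 507 \left(-813 + \frac{-240 - 22 + 289 - 165}{27}\right) = 507 \left(-813 + \frac{1}{27} \left(-138\right)\right) = 507 \left(-813 - \frac{46}{9}\right) = 507 \left(- \frac{7363}{9}\right) = - \frac{1244347}{3}$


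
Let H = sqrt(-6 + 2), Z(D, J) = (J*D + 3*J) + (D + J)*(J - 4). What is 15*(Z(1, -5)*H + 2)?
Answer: 30 + 480*I ≈ 30.0 + 480.0*I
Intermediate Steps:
Z(D, J) = 3*J + D*J + (-4 + J)*(D + J) (Z(D, J) = (D*J + 3*J) + (D + J)*(-4 + J) = (3*J + D*J) + (-4 + J)*(D + J) = 3*J + D*J + (-4 + J)*(D + J))
H = 2*I (H = sqrt(-4) = 2*I ≈ 2.0*I)
15*(Z(1, -5)*H + 2) = 15*(((-5)**2 - 1*(-5) - 4*1 + 2*1*(-5))*(2*I) + 2) = 15*((25 + 5 - 4 - 10)*(2*I) + 2) = 15*(16*(2*I) + 2) = 15*(32*I + 2) = 15*(2 + 32*I) = 30 + 480*I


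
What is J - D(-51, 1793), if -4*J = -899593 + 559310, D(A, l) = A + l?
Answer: 333315/4 ≈ 83329.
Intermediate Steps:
J = 340283/4 (J = -(-899593 + 559310)/4 = -¼*(-340283) = 340283/4 ≈ 85071.)
J - D(-51, 1793) = 340283/4 - (-51 + 1793) = 340283/4 - 1*1742 = 340283/4 - 1742 = 333315/4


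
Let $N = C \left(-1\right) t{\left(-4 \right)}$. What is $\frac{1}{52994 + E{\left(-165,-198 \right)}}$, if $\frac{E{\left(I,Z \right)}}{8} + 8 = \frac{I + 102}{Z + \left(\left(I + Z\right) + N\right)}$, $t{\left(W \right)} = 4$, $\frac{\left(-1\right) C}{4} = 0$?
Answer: $\frac{187}{9898078} \approx 1.8893 \cdot 10^{-5}$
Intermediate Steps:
$C = 0$ ($C = \left(-4\right) 0 = 0$)
$N = 0$ ($N = 0 \left(-1\right) 4 = 0 \cdot 4 = 0$)
$E{\left(I,Z \right)} = -64 + \frac{8 \left(102 + I\right)}{I + 2 Z}$ ($E{\left(I,Z \right)} = -64 + 8 \frac{I + 102}{Z + \left(\left(I + Z\right) + 0\right)} = -64 + 8 \frac{102 + I}{Z + \left(I + Z\right)} = -64 + 8 \frac{102 + I}{I + 2 Z} = -64 + \frac{8 \left(102 + I\right)}{I + 2 Z}$)
$\frac{1}{52994 + E{\left(-165,-198 \right)}} = \frac{1}{52994 + \frac{8 \left(102 - -3168 - -1155\right)}{-165 + 2 \left(-198\right)}} = \frac{1}{52994 + \frac{8 \left(102 + 3168 + 1155\right)}{-165 - 396}} = \frac{1}{52994 + 8 \frac{1}{-561} \cdot 4425} = \frac{1}{52994 + 8 \left(- \frac{1}{561}\right) 4425} = \frac{1}{52994 - \frac{11800}{187}} = \frac{1}{\frac{9898078}{187}} = \frac{187}{9898078}$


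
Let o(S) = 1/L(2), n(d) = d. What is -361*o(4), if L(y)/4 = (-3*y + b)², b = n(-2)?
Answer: -361/256 ≈ -1.4102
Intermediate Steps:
b = -2
L(y) = 4*(-2 - 3*y)² (L(y) = 4*(-3*y - 2)² = 4*(-2 - 3*y)²)
o(S) = 1/256 (o(S) = 1/(4*(2 + 3*2)²) = 1/(4*(2 + 6)²) = 1/(4*8²) = 1/(4*64) = 1/256)
-361*o(4) = -361*1/256 = -361/256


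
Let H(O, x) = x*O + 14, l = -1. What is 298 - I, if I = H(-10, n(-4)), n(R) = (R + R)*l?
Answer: 364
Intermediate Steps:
n(R) = -2*R (n(R) = (R + R)*(-1) = (2*R)*(-1) = -2*R)
H(O, x) = 14 + O*x (H(O, x) = O*x + 14 = 14 + O*x)
I = -66 (I = 14 - (-20)*(-4) = 14 - 10*8 = 14 - 80 = -66)
298 - I = 298 - 1*(-66) = 298 + 66 = 364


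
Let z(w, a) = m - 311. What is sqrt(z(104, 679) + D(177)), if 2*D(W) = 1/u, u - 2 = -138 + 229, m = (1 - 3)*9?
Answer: I*sqrt(11381898)/186 ≈ 18.138*I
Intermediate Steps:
m = -18 (m = -2*9 = -18)
u = 93 (u = 2 + (-138 + 229) = 2 + 91 = 93)
D(W) = 1/186 (D(W) = (1/2)/93 = (1/2)*(1/93) = 1/186)
z(w, a) = -329 (z(w, a) = -18 - 311 = -329)
sqrt(z(104, 679) + D(177)) = sqrt(-329 + 1/186) = sqrt(-61193/186) = I*sqrt(11381898)/186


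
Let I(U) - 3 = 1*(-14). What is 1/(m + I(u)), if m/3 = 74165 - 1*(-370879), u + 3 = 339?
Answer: 1/1335121 ≈ 7.4900e-7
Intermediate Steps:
u = 336 (u = -3 + 339 = 336)
m = 1335132 (m = 3*(74165 - 1*(-370879)) = 3*(74165 + 370879) = 3*445044 = 1335132)
I(U) = -11 (I(U) = 3 + 1*(-14) = 3 - 14 = -11)
1/(m + I(u)) = 1/(1335132 - 11) = 1/1335121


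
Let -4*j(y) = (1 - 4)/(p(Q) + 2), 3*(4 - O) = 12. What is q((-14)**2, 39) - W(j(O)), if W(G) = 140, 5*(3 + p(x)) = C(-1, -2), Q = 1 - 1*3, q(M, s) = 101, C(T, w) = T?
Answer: -39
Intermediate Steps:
O = 0 (O = 4 - 1/3*12 = 4 - 4 = 0)
Q = -2 (Q = 1 - 3 = -2)
p(x) = -16/5 (p(x) = -3 + (1/5)*(-1) = -3 - 1/5 = -16/5)
j(y) = -5/8 (j(y) = -(1 - 4)/(4*(-16/5 + 2)) = -(-3)/(4*(-6/5)) = -(-3)*(-5)/(4*6) = -1/4*5/2 = -5/8)
q((-14)**2, 39) - W(j(O)) = 101 - 1*140 = 101 - 140 = -39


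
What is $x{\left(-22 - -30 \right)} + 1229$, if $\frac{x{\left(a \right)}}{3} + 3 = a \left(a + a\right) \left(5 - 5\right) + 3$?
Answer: $1229$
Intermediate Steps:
$x{\left(a \right)} = 0$ ($x{\left(a \right)} = -9 + 3 \left(a \left(a + a\right) \left(5 - 5\right) + 3\right) = -9 + 3 \left(a 2 a 0 + 3\right) = -9 + 3 \left(a 0 + 3\right) = -9 + 3 \left(0 + 3\right) = -9 + 3 \cdot 3 = -9 + 9 = 0$)
$x{\left(-22 - -30 \right)} + 1229 = 0 + 1229 = 1229$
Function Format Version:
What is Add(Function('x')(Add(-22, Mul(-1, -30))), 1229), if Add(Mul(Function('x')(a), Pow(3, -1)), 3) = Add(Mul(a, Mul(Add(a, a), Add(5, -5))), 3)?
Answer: 1229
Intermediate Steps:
Function('x')(a) = 0 (Function('x')(a) = Add(-9, Mul(3, Add(Mul(a, Mul(Add(a, a), Add(5, -5))), 3))) = Add(-9, Mul(3, Add(Mul(a, Mul(Mul(2, a), 0)), 3))) = Add(-9, Mul(3, Add(Mul(a, 0), 3))) = Add(-9, Mul(3, Add(0, 3))) = Add(-9, Mul(3, 3)) = Add(-9, 9) = 0)
Add(Function('x')(Add(-22, Mul(-1, -30))), 1229) = Add(0, 1229) = 1229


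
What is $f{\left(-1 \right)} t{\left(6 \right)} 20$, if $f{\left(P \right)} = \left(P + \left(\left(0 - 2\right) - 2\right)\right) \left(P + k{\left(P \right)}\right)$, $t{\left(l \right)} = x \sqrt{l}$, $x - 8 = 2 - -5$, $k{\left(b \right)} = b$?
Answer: $3000 \sqrt{6} \approx 7348.5$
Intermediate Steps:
$x = 15$ ($x = 8 + \left(2 - -5\right) = 8 + \left(2 + 5\right) = 8 + 7 = 15$)
$t{\left(l \right)} = 15 \sqrt{l}$
$f{\left(P \right)} = 2 P \left(-4 + P\right)$ ($f{\left(P \right)} = \left(P + \left(\left(0 - 2\right) - 2\right)\right) \left(P + P\right) = \left(P - 4\right) 2 P = \left(-4 + P\right) 2 P = 2 P \left(-4 + P\right)$)
$f{\left(-1 \right)} t{\left(6 \right)} 20 = 2 \left(-1\right) \left(-4 - 1\right) 15 \sqrt{6} \cdot 20 = 2 \left(-1\right) \left(-5\right) 15 \sqrt{6} \cdot 20 = 10 \cdot 15 \sqrt{6} \cdot 20 = 150 \sqrt{6} \cdot 20 = 3000 \sqrt{6}$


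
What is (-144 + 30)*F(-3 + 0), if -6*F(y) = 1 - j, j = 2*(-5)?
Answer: 209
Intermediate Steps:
j = -10
F(y) = -11/6 (F(y) = -(1 - 1*(-10))/6 = -(1 + 10)/6 = -1/6*11 = -11/6)
(-144 + 30)*F(-3 + 0) = (-144 + 30)*(-11/6) = -114*(-11/6) = 209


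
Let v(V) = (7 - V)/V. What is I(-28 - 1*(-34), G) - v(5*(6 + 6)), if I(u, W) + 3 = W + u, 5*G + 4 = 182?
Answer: 2369/60 ≈ 39.483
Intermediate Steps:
G = 178/5 (G = -⅘ + (⅕)*182 = -⅘ + 182/5 = 178/5 ≈ 35.600)
I(u, W) = -3 + W + u (I(u, W) = -3 + (W + u) = -3 + W + u)
v(V) = (7 - V)/V
I(-28 - 1*(-34), G) - v(5*(6 + 6)) = (-3 + 178/5 + (-28 - 1*(-34))) - (7 - 5*(6 + 6))/(5*(6 + 6)) = (-3 + 178/5 + (-28 + 34)) - (7 - 5*12)/(5*12) = (-3 + 178/5 + 6) - (7 - 1*60)/60 = 193/5 - (7 - 60)/60 = 193/5 - (-53)/60 = 193/5 - 1*(-53/60) = 193/5 + 53/60 = 2369/60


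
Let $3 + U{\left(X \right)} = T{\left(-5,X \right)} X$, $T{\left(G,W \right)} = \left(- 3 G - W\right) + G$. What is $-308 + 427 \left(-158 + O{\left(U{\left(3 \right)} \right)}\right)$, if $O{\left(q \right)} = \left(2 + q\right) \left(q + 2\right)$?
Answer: $103026$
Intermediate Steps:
$T{\left(G,W \right)} = - W - 2 G$ ($T{\left(G,W \right)} = \left(- W - 3 G\right) + G = - W - 2 G$)
$U{\left(X \right)} = -3 + X \left(10 - X\right)$ ($U{\left(X \right)} = -3 + \left(- X - -10\right) X = -3 + \left(- X + 10\right) X = -3 + \left(10 - X\right) X = -3 + X \left(10 - X\right)$)
$O{\left(q \right)} = \left(2 + q\right)^{2}$ ($O{\left(q \right)} = \left(2 + q\right) \left(2 + q\right) = \left(2 + q\right)^{2}$)
$-308 + 427 \left(-158 + O{\left(U{\left(3 \right)} \right)}\right) = -308 + 427 \left(-158 + \left(2 - \left(3 + 3 \left(-10 + 3\right)\right)\right)^{2}\right) = -308 + 427 \left(-158 + \left(2 - \left(3 + 3 \left(-7\right)\right)\right)^{2}\right) = -308 + 427 \left(-158 + \left(2 + \left(-3 + 21\right)\right)^{2}\right) = -308 + 427 \left(-158 + \left(2 + 18\right)^{2}\right) = -308 + 427 \left(-158 + 20^{2}\right) = -308 + 427 \left(-158 + 400\right) = -308 + 427 \cdot 242 = -308 + 103334 = 103026$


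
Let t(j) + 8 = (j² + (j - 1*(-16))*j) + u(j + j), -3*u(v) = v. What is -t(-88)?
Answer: -42392/3 ≈ -14131.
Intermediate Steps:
u(v) = -v/3
t(j) = -8 + j² - 2*j/3 + j*(16 + j) (t(j) = -8 + ((j² + (j - 1*(-16))*j) - (j + j)/3) = -8 + ((j² + (j + 16)*j) - 2*j/3) = -8 + ((j² + (16 + j)*j) - 2*j/3) = -8 + ((j² + j*(16 + j)) - 2*j/3) = -8 + (j² - 2*j/3 + j*(16 + j)) = -8 + j² - 2*j/3 + j*(16 + j))
-t(-88) = -(-8 + 2*(-88)² + (46/3)*(-88)) = -(-8 + 2*7744 - 4048/3) = -(-8 + 15488 - 4048/3) = -1*42392/3 = -42392/3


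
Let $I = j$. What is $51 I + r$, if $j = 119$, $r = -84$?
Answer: $5985$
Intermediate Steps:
$I = 119$
$51 I + r = 51 \cdot 119 - 84 = 6069 - 84 = 5985$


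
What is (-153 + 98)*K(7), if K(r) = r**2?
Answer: -2695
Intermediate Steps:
(-153 + 98)*K(7) = (-153 + 98)*7**2 = -55*49 = -2695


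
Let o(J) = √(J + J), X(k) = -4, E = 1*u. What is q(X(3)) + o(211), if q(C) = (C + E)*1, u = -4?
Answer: -8 + √422 ≈ 12.543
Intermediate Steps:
E = -4 (E = 1*(-4) = -4)
o(J) = √2*√J (o(J) = √(2*J) = √2*√J)
q(C) = -4 + C (q(C) = (C - 4)*1 = (-4 + C)*1 = -4 + C)
q(X(3)) + o(211) = (-4 - 4) + √2*√211 = -8 + √422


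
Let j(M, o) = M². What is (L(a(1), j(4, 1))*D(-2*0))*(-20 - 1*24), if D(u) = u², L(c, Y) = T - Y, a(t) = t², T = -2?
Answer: 0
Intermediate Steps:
L(c, Y) = -2 - Y
(L(a(1), j(4, 1))*D(-2*0))*(-20 - 1*24) = ((-2 - 1*4²)*(-2*0)²)*(-20 - 1*24) = ((-2 - 1*16)*0²)*(-20 - 24) = ((-2 - 16)*0)*(-44) = -18*0*(-44) = 0*(-44) = 0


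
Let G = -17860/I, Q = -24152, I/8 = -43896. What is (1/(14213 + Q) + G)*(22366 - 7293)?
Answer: 222526934513/290854896 ≈ 765.08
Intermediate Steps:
I = -351168 (I = 8*(-43896) = -351168)
G = 4465/87792 (G = -17860/(-351168) = -17860*(-1/351168) = 4465/87792 ≈ 0.050859)
(1/(14213 + Q) + G)*(22366 - 7293) = (1/(14213 - 24152) + 4465/87792)*(22366 - 7293) = (1/(-9939) + 4465/87792)*15073 = (-1/9939 + 4465/87792)*15073 = (14763281/290854896)*15073 = 222526934513/290854896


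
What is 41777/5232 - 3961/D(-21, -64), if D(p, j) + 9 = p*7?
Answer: 756699/22672 ≈ 33.376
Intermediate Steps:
D(p, j) = -9 + 7*p (D(p, j) = -9 + p*7 = -9 + 7*p)
41777/5232 - 3961/D(-21, -64) = 41777/5232 - 3961/(-9 + 7*(-21)) = 41777*(1/5232) - 3961/(-9 - 147) = 41777/5232 - 3961/(-156) = 41777/5232 - 3961*(-1/156) = 41777/5232 + 3961/156 = 756699/22672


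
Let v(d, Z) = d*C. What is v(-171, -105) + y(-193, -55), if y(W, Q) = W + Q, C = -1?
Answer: -77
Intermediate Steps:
v(d, Z) = -d (v(d, Z) = d*(-1) = -d)
y(W, Q) = Q + W
v(-171, -105) + y(-193, -55) = -1*(-171) + (-55 - 193) = 171 - 248 = -77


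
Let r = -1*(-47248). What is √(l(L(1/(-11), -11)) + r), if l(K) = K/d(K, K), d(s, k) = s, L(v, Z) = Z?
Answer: √47249 ≈ 217.37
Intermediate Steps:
l(K) = 1 (l(K) = K/K = 1)
r = 47248
√(l(L(1/(-11), -11)) + r) = √(1 + 47248) = √47249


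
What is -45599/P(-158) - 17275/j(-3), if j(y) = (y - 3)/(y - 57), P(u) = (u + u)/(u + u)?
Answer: -218349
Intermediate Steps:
P(u) = 1 (P(u) = (2*u)/((2*u)) = (2*u)*(1/(2*u)) = 1)
j(y) = (-3 + y)/(-57 + y)
-45599/P(-158) - 17275/j(-3) = -45599/1 - 17275*(-57 - 3)/(-3 - 3) = -45599*1 - 17275/(-6/(-60)) = -45599 - 17275/((-1/60*(-6))) = -45599 - 17275/1/10 = -45599 - 17275*10 = -45599 - 172750 = -218349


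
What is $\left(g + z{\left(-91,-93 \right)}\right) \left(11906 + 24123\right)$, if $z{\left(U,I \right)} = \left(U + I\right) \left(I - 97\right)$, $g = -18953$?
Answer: $576716203$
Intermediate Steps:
$z{\left(U,I \right)} = \left(-97 + I\right) \left(I + U\right)$ ($z{\left(U,I \right)} = \left(I + U\right) \left(-97 + I\right) = \left(-97 + I\right) \left(I + U\right)$)
$\left(g + z{\left(-91,-93 \right)}\right) \left(11906 + 24123\right) = \left(-18953 - \left(-26311 - 8649\right)\right) \left(11906 + 24123\right) = \left(-18953 + \left(8649 + 9021 + 8827 + 8463\right)\right) 36029 = \left(-18953 + 34960\right) 36029 = 16007 \cdot 36029 = 576716203$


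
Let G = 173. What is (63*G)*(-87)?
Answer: -948213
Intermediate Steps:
(63*G)*(-87) = (63*173)*(-87) = 10899*(-87) = -948213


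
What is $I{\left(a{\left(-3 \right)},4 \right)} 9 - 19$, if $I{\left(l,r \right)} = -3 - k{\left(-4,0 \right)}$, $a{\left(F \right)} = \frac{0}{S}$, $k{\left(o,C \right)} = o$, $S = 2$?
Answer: $-10$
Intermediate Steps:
$a{\left(F \right)} = 0$ ($a{\left(F \right)} = \frac{0}{2} = 0 \cdot \frac{1}{2} = 0$)
$I{\left(l,r \right)} = 1$ ($I{\left(l,r \right)} = -3 - -4 = -3 + 4 = 1$)
$I{\left(a{\left(-3 \right)},4 \right)} 9 - 19 = 1 \cdot 9 - 19 = 9 - 19 = -10$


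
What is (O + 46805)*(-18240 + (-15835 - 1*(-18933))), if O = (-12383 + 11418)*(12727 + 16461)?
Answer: 425787210330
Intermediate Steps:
O = -28166420 (O = -965*29188 = -28166420)
(O + 46805)*(-18240 + (-15835 - 1*(-18933))) = (-28166420 + 46805)*(-18240 + (-15835 - 1*(-18933))) = -28119615*(-18240 + (-15835 + 18933)) = -28119615*(-18240 + 3098) = -28119615*(-15142) = 425787210330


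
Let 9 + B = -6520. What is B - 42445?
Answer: -48974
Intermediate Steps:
B = -6529 (B = -9 - 6520 = -6529)
B - 42445 = -6529 - 42445 = -48974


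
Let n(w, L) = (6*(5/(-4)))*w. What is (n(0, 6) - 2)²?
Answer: 4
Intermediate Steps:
n(w, L) = -15*w/2 (n(w, L) = (6*(5*(-¼)))*w = (6*(-5/4))*w = -15*w/2)
(n(0, 6) - 2)² = (-15/2*0 - 2)² = (0 - 2)² = (-2)² = 4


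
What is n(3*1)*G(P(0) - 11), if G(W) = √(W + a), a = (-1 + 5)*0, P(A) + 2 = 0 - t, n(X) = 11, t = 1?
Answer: 11*I*√14 ≈ 41.158*I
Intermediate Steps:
P(A) = -3 (P(A) = -2 + (0 - 1*1) = -2 + (0 - 1) = -2 - 1 = -3)
a = 0 (a = 4*0 = 0)
G(W) = √W (G(W) = √(W + 0) = √W)
n(3*1)*G(P(0) - 11) = 11*√(-3 - 11) = 11*√(-14) = 11*(I*√14) = 11*I*√14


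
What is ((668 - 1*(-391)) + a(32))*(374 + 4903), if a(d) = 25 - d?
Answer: 5551404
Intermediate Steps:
((668 - 1*(-391)) + a(32))*(374 + 4903) = ((668 - 1*(-391)) + (25 - 1*32))*(374 + 4903) = ((668 + 391) + (25 - 32))*5277 = (1059 - 7)*5277 = 1052*5277 = 5551404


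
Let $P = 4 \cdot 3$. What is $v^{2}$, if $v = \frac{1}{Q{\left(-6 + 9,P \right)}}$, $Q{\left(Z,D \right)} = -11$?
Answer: $\frac{1}{121} \approx 0.0082645$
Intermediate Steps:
$P = 12$
$v = - \frac{1}{11}$ ($v = \frac{1}{-11} = - \frac{1}{11} \approx -0.090909$)
$v^{2} = \left(- \frac{1}{11}\right)^{2} = \frac{1}{121}$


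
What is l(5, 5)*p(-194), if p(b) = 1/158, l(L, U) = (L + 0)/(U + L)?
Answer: 1/316 ≈ 0.0031646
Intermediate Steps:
l(L, U) = L/(L + U)
p(b) = 1/158
l(5, 5)*p(-194) = (5/(5 + 5))*(1/158) = (5/10)*(1/158) = (5*(1/10))*(1/158) = (1/2)*(1/158) = 1/316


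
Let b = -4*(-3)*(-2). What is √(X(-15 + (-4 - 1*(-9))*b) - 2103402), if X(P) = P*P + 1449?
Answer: 4*I*√130233 ≈ 1443.5*I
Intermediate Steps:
b = -24 (b = 12*(-2) = -24)
X(P) = 1449 + P² (X(P) = P² + 1449 = 1449 + P²)
√(X(-15 + (-4 - 1*(-9))*b) - 2103402) = √((1449 + (-15 + (-4 - 1*(-9))*(-24))²) - 2103402) = √((1449 + (-15 + (-4 + 9)*(-24))²) - 2103402) = √((1449 + (-15 + 5*(-24))²) - 2103402) = √((1449 + (-15 - 120)²) - 2103402) = √((1449 + (-135)²) - 2103402) = √((1449 + 18225) - 2103402) = √(19674 - 2103402) = √(-2083728) = 4*I*√130233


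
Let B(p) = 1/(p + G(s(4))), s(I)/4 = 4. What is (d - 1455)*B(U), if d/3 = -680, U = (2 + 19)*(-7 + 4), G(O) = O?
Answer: 3495/47 ≈ 74.362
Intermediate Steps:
s(I) = 16 (s(I) = 4*4 = 16)
U = -63 (U = 21*(-3) = -63)
d = -2040 (d = 3*(-680) = -2040)
B(p) = 1/(16 + p) (B(p) = 1/(p + 16) = 1/(16 + p))
(d - 1455)*B(U) = (-2040 - 1455)/(16 - 63) = -3495/(-47) = -3495*(-1/47) = 3495/47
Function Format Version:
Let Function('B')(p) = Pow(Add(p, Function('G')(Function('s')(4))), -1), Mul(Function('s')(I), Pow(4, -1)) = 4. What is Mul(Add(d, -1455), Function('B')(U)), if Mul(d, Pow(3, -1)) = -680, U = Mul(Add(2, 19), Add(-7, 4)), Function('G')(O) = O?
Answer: Rational(3495, 47) ≈ 74.362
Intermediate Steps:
Function('s')(I) = 16 (Function('s')(I) = Mul(4, 4) = 16)
U = -63 (U = Mul(21, -3) = -63)
d = -2040 (d = Mul(3, -680) = -2040)
Function('B')(p) = Pow(Add(16, p), -1) (Function('B')(p) = Pow(Add(p, 16), -1) = Pow(Add(16, p), -1))
Mul(Add(d, -1455), Function('B')(U)) = Mul(Add(-2040, -1455), Pow(Add(16, -63), -1)) = Mul(-3495, Pow(-47, -1)) = Mul(-3495, Rational(-1, 47)) = Rational(3495, 47)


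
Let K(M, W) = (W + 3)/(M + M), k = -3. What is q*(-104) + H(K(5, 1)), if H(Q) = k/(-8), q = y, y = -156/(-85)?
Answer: -129537/680 ≈ -190.50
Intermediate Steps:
K(M, W) = (3 + W)/(2*M) (K(M, W) = (3 + W)/((2*M)) = (3 + W)*(1/(2*M)) = (3 + W)/(2*M))
y = 156/85 (y = -156*(-1/85) = 156/85 ≈ 1.8353)
q = 156/85 ≈ 1.8353
H(Q) = 3/8 (H(Q) = -3/(-8) = -3*(-⅛) = 3/8)
q*(-104) + H(K(5, 1)) = (156/85)*(-104) + 3/8 = -16224/85 + 3/8 = -129537/680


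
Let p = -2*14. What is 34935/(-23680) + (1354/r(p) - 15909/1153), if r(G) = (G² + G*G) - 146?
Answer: -55601304269/3882492288 ≈ -14.321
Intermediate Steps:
p = -28
r(G) = -146 + 2*G² (r(G) = (G² + G²) - 146 = 2*G² - 146 = -146 + 2*G²)
34935/(-23680) + (1354/r(p) - 15909/1153) = 34935/(-23680) + (1354/(-146 + 2*(-28)²) - 15909/1153) = 34935*(-1/23680) + (1354/(-146 + 2*784) - 15909*1/1153) = -6987/4736 + (1354/(-146 + 1568) - 15909/1153) = -6987/4736 + (1354/1422 - 15909/1153) = -6987/4736 + (1354*(1/1422) - 15909/1153) = -6987/4736 + (677/711 - 15909/1153) = -6987/4736 - 10530718/819783 = -55601304269/3882492288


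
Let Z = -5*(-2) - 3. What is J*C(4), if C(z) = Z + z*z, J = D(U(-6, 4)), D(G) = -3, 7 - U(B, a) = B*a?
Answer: -69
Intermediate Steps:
U(B, a) = 7 - B*a
J = -3
Z = 7 (Z = 10 - 3 = 7)
C(z) = 7 + z**2 (C(z) = 7 + z*z = 7 + z**2)
J*C(4) = -3*(7 + 4**2) = -3*(7 + 16) = -3*23 = -69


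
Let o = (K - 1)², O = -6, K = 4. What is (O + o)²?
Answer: 9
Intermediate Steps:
o = 9 (o = (4 - 1)² = 3² = 9)
(O + o)² = (-6 + 9)² = 3² = 9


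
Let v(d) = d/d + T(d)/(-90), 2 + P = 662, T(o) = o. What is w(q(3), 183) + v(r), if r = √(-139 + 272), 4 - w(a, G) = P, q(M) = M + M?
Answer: -655 - √133/90 ≈ -655.13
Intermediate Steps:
q(M) = 2*M
P = 660 (P = -2 + 662 = 660)
w(a, G) = -656 (w(a, G) = 4 - 1*660 = 4 - 660 = -656)
r = √133 ≈ 11.533
v(d) = 1 - d/90 (v(d) = d/d + d/(-90) = 1 + d*(-1/90) = 1 - d/90)
w(q(3), 183) + v(r) = -656 + (1 - √133/90) = -655 - √133/90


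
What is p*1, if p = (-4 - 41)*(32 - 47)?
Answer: 675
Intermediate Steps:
p = 675 (p = -45*(-15) = 675)
p*1 = 675*1 = 675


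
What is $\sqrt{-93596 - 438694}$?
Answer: $i \sqrt{532290} \approx 729.58 i$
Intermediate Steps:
$\sqrt{-93596 - 438694} = \sqrt{-532290} = i \sqrt{532290}$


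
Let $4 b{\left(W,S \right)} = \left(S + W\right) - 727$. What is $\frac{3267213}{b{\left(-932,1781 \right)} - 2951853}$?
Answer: $- \frac{6534426}{5903645} \approx -1.1068$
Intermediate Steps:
$b{\left(W,S \right)} = - \frac{727}{4} + \frac{S}{4} + \frac{W}{4}$ ($b{\left(W,S \right)} = \frac{\left(S + W\right) - 727}{4} = \frac{-727 + S + W}{4} = - \frac{727}{4} + \frac{S}{4} + \frac{W}{4}$)
$\frac{3267213}{b{\left(-932,1781 \right)} - 2951853} = \frac{3267213}{\left(- \frac{727}{4} + \frac{1}{4} \cdot 1781 + \frac{1}{4} \left(-932\right)\right) - 2951853} = \frac{3267213}{\left(- \frac{727}{4} + \frac{1781}{4} - 233\right) - 2951853} = \frac{3267213}{\frac{61}{2} - 2951853} = \frac{3267213}{- \frac{5903645}{2}} = 3267213 \left(- \frac{2}{5903645}\right) = - \frac{6534426}{5903645}$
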